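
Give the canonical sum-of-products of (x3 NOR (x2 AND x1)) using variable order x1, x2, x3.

Σm(0, 2, 4) = (NOT x1 AND NOT x2 AND NOT x3) OR (NOT x1 AND x2 AND NOT x3) OR (x1 AND NOT x2 AND NOT x3)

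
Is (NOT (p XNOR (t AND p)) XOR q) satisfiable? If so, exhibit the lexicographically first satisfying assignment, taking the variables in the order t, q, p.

t=0, q=0, p=1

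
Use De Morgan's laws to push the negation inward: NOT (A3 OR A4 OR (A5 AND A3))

NOT A3 AND NOT A4 AND NOT (A5 AND A3)
De Morgan's: NOT(OR of terms) = AND of negations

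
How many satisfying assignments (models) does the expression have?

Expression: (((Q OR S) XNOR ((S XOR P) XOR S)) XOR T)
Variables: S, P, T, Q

Satisfying assignments: (0,0,0,0), (0,0,1,1), (0,1,0,1), (0,1,1,0), (1,0,1,0), (1,0,1,1), (1,1,0,0), (1,1,0,1)
Count: 8 out of 16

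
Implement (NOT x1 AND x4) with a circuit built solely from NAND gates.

(((x1 NAND x1) NAND x4) NAND ((x1 NAND x1) NAND x4))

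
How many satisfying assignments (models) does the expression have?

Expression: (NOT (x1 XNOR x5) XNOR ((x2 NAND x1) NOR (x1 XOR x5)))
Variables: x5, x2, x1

Satisfying assignments: (0,0,0), (0,1,0), (1,0,1)
Count: 3 out of 8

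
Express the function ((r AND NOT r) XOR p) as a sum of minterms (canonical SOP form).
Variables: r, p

Σm(1, 3) = (NOT r AND p) OR (r AND p)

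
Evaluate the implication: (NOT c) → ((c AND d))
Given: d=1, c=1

Antecedent (NOT c) = 0; consequent ((c AND d)) = 1.
0 → 1 = 1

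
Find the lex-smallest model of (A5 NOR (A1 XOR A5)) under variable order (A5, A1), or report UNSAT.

A5=0, A1=0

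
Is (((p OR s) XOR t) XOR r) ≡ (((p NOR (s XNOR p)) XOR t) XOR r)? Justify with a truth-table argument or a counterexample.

No. Counterexample: with t=0, s=0, r=0, p=1, Expression 1 = 1 but Expression 2 = 0.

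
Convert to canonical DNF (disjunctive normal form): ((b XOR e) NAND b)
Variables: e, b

(NOT e AND NOT b) OR (e AND NOT b) OR (e AND b)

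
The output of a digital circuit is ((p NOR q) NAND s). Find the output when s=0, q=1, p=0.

Substituting: ((0 NOR 1) NAND 0)
= 1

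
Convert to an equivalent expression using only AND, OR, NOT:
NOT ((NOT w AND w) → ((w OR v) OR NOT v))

(NOT w AND w) AND NOT ((w OR v) OR NOT v)
(Negated implication: NOT(A → B) = A AND NOT B)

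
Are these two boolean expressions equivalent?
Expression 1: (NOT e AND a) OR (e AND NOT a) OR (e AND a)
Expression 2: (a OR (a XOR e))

Yes, they are equivalent — the two output columns agree on all 4 assignments:
e | a | Expression 1 | Expression 2
-----------------------------------
0 | 0 | 0 | 0
0 | 1 | 1 | 1
1 | 0 | 1 | 1
1 | 1 | 1 | 1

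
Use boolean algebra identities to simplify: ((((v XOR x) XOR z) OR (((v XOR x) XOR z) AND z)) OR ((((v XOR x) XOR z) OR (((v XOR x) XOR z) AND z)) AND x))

By absorption (E OR (E AND v) = E) then absorption (E OR (E AND v) = E):
= ((v XOR x) XOR z)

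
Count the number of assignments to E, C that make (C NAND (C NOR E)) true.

Satisfying assignments: (0,0), (0,1), (1,0), (1,1)
Count: 4 out of 4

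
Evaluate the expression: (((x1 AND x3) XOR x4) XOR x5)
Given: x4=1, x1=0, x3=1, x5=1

Substituting: (((0 AND 1) XOR 1) XOR 1)
= 0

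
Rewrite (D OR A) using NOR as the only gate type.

((D NOR A) NOR (D NOR A))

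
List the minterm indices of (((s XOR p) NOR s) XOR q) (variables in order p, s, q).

Σm(0, 3, 5, 7) = (NOT p AND NOT s AND NOT q) OR (NOT p AND s AND q) OR (p AND NOT s AND q) OR (p AND s AND q)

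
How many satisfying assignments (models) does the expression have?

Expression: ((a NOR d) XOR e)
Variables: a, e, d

Satisfying assignments: (0,0,0), (0,1,1), (1,1,0), (1,1,1)
Count: 4 out of 8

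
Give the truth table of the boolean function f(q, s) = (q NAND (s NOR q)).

q | s | Output
--------------
0 | 0 | 1
0 | 1 | 1
1 | 0 | 1
1 | 1 | 1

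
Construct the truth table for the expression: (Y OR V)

V | Y | Output
--------------
0 | 0 | 0
0 | 1 | 1
1 | 0 | 1
1 | 1 | 1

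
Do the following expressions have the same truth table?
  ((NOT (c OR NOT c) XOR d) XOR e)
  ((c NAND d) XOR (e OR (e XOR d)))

No. Counterexample: with d=0, c=0, e=0, Expression 1 = 0 but Expression 2 = 1.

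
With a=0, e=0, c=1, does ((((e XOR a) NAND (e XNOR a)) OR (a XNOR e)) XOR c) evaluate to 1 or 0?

Substituting: ((((0 XOR 0) NAND (0 XNOR 0)) OR (0 XNOR 0)) XOR 1)
= 0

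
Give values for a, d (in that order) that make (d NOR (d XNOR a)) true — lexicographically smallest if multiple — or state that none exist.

a=1, d=0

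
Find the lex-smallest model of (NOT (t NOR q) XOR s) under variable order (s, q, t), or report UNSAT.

s=0, q=0, t=1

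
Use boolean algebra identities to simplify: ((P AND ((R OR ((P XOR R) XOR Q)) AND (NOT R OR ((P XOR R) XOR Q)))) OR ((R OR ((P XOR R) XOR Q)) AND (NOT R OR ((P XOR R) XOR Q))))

By absorption (E OR (E AND v) = E) then distribution ((E OR v) AND (E OR NOT v) = E):
= ((P XOR R) XOR Q)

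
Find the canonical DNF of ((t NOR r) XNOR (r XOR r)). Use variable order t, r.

(NOT t AND r) OR (t AND NOT r) OR (t AND r)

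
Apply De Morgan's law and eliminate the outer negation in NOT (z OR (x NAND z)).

NOT z AND NOT (x NAND z)
De Morgan's: NOT(OR of terms) = AND of negations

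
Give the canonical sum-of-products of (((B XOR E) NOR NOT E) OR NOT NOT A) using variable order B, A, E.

Σm(2, 3, 5, 6, 7) = (NOT B AND A AND NOT E) OR (NOT B AND A AND E) OR (B AND NOT A AND E) OR (B AND A AND NOT E) OR (B AND A AND E)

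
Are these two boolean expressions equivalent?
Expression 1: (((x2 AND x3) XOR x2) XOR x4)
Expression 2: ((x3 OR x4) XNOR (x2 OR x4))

No. Counterexample: with x4=0, x3=0, x2=0, Expression 1 = 0 but Expression 2 = 1.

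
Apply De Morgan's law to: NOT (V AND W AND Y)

NOT V OR NOT W OR NOT Y
De Morgan's: NOT(AND of terms) = OR of negations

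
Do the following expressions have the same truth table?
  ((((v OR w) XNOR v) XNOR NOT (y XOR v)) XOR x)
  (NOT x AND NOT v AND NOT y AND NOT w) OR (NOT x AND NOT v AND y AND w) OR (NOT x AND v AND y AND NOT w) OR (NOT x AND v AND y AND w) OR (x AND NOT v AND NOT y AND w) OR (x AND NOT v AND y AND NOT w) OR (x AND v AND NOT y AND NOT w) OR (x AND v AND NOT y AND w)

Yes, they are equivalent — the two output columns agree on all 16 assignments:
x | v | y | w | Expression 1 | Expression 2
-------------------------------------------
0 | 0 | 0 | 0 | 1 | 1
0 | 0 | 0 | 1 | 0 | 0
0 | 0 | 1 | 0 | 0 | 0
0 | 0 | 1 | 1 | 1 | 1
0 | 1 | 0 | 0 | 0 | 0
0 | 1 | 0 | 1 | 0 | 0
0 | 1 | 1 | 0 | 1 | 1
0 | 1 | 1 | 1 | 1 | 1
1 | 0 | 0 | 0 | 0 | 0
1 | 0 | 0 | 1 | 1 | 1
1 | 0 | 1 | 0 | 1 | 1
1 | 0 | 1 | 1 | 0 | 0
1 | 1 | 0 | 0 | 1 | 1
1 | 1 | 0 | 1 | 1 | 1
1 | 1 | 1 | 0 | 0 | 0
1 | 1 | 1 | 1 | 0 | 0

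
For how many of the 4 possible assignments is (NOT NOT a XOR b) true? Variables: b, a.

Satisfying assignments: (0,1), (1,0)
Count: 2 out of 4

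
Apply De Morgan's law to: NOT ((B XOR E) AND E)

NOT (B XOR E) OR NOT E
De Morgan's: NOT(AND of terms) = OR of negations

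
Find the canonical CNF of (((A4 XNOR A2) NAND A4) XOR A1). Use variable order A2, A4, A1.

(A2 OR A4 OR NOT A1) AND (A2 OR NOT A4 OR NOT A1) AND (NOT A2 OR A4 OR NOT A1) AND (NOT A2 OR NOT A4 OR A1)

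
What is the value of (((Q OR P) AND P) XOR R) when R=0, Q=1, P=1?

Substituting: (((1 OR 1) AND 1) XOR 0)
= 1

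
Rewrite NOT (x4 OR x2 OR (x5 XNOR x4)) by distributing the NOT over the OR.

NOT x4 AND NOT x2 AND NOT (x5 XNOR x4)
De Morgan's: NOT(OR of terms) = AND of negations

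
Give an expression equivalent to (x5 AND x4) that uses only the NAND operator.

((x5 NAND x4) NAND (x5 NAND x4))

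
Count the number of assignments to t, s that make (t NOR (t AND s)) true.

Satisfying assignments: (0,0), (0,1)
Count: 2 out of 4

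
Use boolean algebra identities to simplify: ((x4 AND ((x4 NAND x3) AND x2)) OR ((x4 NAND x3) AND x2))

By absorption (E OR (E AND v) = E):
= ((x4 NAND x3) AND x2)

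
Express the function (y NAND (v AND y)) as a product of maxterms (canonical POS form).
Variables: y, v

ΠM(3) = (NOT y OR NOT v)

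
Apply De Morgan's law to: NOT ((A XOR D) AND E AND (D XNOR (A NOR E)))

NOT (A XOR D) OR NOT E OR NOT (D XNOR (A NOR E))
De Morgan's: NOT(AND of terms) = OR of negations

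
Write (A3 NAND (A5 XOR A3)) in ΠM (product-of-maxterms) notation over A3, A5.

ΠM(2) = (NOT A3 OR A5)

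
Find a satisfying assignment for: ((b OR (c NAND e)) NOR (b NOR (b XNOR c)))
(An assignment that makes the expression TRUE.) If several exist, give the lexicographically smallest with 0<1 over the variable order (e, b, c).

UNSATISFIABLE - no assignment makes this expression true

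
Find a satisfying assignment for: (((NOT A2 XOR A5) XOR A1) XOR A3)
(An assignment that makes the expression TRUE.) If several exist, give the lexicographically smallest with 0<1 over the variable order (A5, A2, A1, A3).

A5=0, A2=0, A1=0, A3=0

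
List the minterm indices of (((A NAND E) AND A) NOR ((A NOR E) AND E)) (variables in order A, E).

Σm(0, 1, 3) = (NOT A AND NOT E) OR (NOT A AND E) OR (A AND E)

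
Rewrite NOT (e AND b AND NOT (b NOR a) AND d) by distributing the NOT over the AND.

NOT e OR NOT b OR (b NOR a) OR NOT d
De Morgan's: NOT(AND of terms) = OR of negations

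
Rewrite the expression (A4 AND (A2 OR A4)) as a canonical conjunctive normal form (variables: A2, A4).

(A2 OR A4) AND (NOT A2 OR A4)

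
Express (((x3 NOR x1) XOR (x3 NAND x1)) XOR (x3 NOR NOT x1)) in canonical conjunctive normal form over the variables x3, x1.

(x3 OR x1) AND (x3 OR NOT x1) AND (NOT x3 OR NOT x1)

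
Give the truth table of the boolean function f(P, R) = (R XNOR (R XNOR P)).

P | R | Output
--------------
0 | 0 | 0
0 | 1 | 0
1 | 0 | 1
1 | 1 | 1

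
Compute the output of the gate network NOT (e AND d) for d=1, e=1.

Substituting: NOT (1 AND 1)
= 0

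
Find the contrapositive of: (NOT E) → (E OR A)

Contrapositive: NOT (E OR A) → E
Note: A statement and its contrapositive are logically equivalent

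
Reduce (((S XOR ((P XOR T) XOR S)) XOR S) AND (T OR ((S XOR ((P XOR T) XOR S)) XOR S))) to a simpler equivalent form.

By absorption (E AND (E OR v) = E) then XOR self-cancellation ((E XOR v) XOR v = E):
= ((P XOR T) XOR S)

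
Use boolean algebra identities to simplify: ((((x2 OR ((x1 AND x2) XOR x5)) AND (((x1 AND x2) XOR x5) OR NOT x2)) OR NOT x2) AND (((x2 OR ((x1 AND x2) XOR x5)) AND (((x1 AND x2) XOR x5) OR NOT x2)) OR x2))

By distribution ((E OR v) AND (E OR NOT v) = E) then distribution ((E OR v) AND (E OR NOT v) = E):
= ((x1 AND x2) XOR x5)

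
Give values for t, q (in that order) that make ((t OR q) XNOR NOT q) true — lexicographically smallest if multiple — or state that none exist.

t=1, q=0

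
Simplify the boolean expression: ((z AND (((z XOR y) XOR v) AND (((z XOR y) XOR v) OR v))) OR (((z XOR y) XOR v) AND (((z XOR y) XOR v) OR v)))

By absorption (E OR (E AND v) = E) then absorption (E AND (E OR v) = E):
= ((z XOR y) XOR v)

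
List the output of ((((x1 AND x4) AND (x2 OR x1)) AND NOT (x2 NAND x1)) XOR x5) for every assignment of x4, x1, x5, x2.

x4 | x1 | x5 | x2 | Output
--------------------------
0 | 0 | 0 | 0 | 0
0 | 0 | 0 | 1 | 0
0 | 0 | 1 | 0 | 1
0 | 0 | 1 | 1 | 1
0 | 1 | 0 | 0 | 0
0 | 1 | 0 | 1 | 0
0 | 1 | 1 | 0 | 1
0 | 1 | 1 | 1 | 1
1 | 0 | 0 | 0 | 0
1 | 0 | 0 | 1 | 0
1 | 0 | 1 | 0 | 1
1 | 0 | 1 | 1 | 1
1 | 1 | 0 | 0 | 0
1 | 1 | 0 | 1 | 1
1 | 1 | 1 | 0 | 1
1 | 1 | 1 | 1 | 0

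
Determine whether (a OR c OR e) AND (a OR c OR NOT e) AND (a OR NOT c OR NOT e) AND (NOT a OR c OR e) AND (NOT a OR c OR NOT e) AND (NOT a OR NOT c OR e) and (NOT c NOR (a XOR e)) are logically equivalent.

Yes, they are equivalent — the two output columns agree on all 8 assignments:
a | c | e | Expression 1 | Expression 2
---------------------------------------
0 | 0 | 0 | 0 | 0
0 | 0 | 1 | 0 | 0
0 | 1 | 0 | 1 | 1
0 | 1 | 1 | 0 | 0
1 | 0 | 0 | 0 | 0
1 | 0 | 1 | 0 | 0
1 | 1 | 0 | 0 | 0
1 | 1 | 1 | 1 | 1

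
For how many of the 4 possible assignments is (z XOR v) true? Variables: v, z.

Satisfying assignments: (0,1), (1,0)
Count: 2 out of 4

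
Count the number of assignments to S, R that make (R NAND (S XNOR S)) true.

Satisfying assignments: (0,0), (1,0)
Count: 2 out of 4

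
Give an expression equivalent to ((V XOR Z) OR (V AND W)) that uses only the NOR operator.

((((((V NOR Z) NOR (V NOR Z)) NOR ((V NOR Z) NOR (V NOR Z))) NOR ((((V NOR V) NOR (Z NOR Z)) NOR ((V NOR V) NOR (Z NOR Z))) NOR (((V NOR V) NOR (Z NOR Z)) NOR ((V NOR V) NOR (Z NOR Z))))) NOR ((V NOR V) NOR (W NOR W))) NOR (((((V NOR Z) NOR (V NOR Z)) NOR ((V NOR Z) NOR (V NOR Z))) NOR ((((V NOR V) NOR (Z NOR Z)) NOR ((V NOR V) NOR (Z NOR Z))) NOR (((V NOR V) NOR (Z NOR Z)) NOR ((V NOR V) NOR (Z NOR Z))))) NOR ((V NOR V) NOR (W NOR W))))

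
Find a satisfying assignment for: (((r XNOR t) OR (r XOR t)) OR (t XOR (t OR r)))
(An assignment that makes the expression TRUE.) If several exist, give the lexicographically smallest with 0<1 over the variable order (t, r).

t=0, r=0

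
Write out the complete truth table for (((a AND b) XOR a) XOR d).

d | b | a | Output
------------------
0 | 0 | 0 | 0
0 | 0 | 1 | 1
0 | 1 | 0 | 0
0 | 1 | 1 | 0
1 | 0 | 0 | 1
1 | 0 | 1 | 0
1 | 1 | 0 | 1
1 | 1 | 1 | 1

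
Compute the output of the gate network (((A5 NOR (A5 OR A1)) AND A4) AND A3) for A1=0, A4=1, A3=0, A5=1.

Substituting: (((1 NOR (1 OR 0)) AND 1) AND 0)
= 0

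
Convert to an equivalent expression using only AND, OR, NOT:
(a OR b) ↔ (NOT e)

((a OR b) AND (NOT e)) OR (NOT (a OR b) AND e)
(Biconditional = both true or both false)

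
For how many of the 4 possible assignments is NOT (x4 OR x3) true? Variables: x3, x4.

Satisfying assignments: (0,0)
Count: 1 out of 4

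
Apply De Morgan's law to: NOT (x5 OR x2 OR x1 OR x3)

NOT x5 AND NOT x2 AND NOT x1 AND NOT x3
De Morgan's: NOT(OR of terms) = AND of negations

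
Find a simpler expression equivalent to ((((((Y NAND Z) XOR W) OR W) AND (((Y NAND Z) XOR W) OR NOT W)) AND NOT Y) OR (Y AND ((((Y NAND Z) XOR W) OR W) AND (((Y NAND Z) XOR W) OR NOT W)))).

By distribution ((E AND v) OR (E AND NOT v) = E) then distribution ((E OR v) AND (E OR NOT v) = E):
= ((Y NAND Z) XOR W)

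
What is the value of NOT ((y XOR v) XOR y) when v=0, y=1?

Substituting: NOT ((1 XOR 0) XOR 1)
= 1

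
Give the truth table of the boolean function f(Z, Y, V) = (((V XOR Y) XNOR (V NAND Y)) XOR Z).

Z | Y | V | Output
------------------
0 | 0 | 0 | 0
0 | 0 | 1 | 1
0 | 1 | 0 | 1
0 | 1 | 1 | 1
1 | 0 | 0 | 1
1 | 0 | 1 | 0
1 | 1 | 0 | 0
1 | 1 | 1 | 0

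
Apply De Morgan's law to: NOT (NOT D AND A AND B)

D OR NOT A OR NOT B
De Morgan's: NOT(AND of terms) = OR of negations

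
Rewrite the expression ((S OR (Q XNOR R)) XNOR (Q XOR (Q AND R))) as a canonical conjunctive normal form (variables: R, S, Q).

(R OR S OR Q) AND (R OR S OR NOT Q) AND (R OR NOT S OR Q) AND (NOT R OR S OR NOT Q) AND (NOT R OR NOT S OR Q) AND (NOT R OR NOT S OR NOT Q)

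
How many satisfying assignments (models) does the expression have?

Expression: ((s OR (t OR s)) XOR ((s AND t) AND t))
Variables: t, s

Satisfying assignments: (0,1), (1,0)
Count: 2 out of 4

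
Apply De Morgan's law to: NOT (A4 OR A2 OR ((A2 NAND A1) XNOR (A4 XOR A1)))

NOT A4 AND NOT A2 AND NOT ((A2 NAND A1) XNOR (A4 XOR A1))
De Morgan's: NOT(OR of terms) = AND of negations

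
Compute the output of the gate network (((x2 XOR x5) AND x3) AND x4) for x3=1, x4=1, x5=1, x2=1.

Substituting: (((1 XOR 1) AND 1) AND 1)
= 0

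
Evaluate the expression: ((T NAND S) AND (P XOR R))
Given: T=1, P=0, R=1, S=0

Substituting: ((1 NAND 0) AND (0 XOR 1))
= 1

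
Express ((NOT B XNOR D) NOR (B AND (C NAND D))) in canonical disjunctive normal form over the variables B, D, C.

(NOT B AND NOT D AND NOT C) OR (NOT B AND NOT D AND C) OR (B AND D AND C)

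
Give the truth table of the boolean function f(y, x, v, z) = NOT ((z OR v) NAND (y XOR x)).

y | x | v | z | Output
----------------------
0 | 0 | 0 | 0 | 0
0 | 0 | 0 | 1 | 0
0 | 0 | 1 | 0 | 0
0 | 0 | 1 | 1 | 0
0 | 1 | 0 | 0 | 0
0 | 1 | 0 | 1 | 1
0 | 1 | 1 | 0 | 1
0 | 1 | 1 | 1 | 1
1 | 0 | 0 | 0 | 0
1 | 0 | 0 | 1 | 1
1 | 0 | 1 | 0 | 1
1 | 0 | 1 | 1 | 1
1 | 1 | 0 | 0 | 0
1 | 1 | 0 | 1 | 0
1 | 1 | 1 | 0 | 0
1 | 1 | 1 | 1 | 0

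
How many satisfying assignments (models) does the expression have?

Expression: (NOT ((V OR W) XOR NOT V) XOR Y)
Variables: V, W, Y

Satisfying assignments: (0,0,1), (0,1,0), (1,0,1), (1,1,1)
Count: 4 out of 8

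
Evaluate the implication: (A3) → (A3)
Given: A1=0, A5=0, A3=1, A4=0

Antecedent (A3) = 1; consequent (A3) = 1.
1 → 1 = 1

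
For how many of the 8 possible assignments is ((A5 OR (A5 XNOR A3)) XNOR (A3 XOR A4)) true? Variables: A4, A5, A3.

Satisfying assignments: (0,1,1), (1,0,0), (1,0,1), (1,1,0)
Count: 4 out of 8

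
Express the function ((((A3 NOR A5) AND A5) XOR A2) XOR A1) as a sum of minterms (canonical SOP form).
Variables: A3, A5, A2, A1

Σm(1, 2, 5, 6, 9, 10, 13, 14) = (NOT A3 AND NOT A5 AND NOT A2 AND A1) OR (NOT A3 AND NOT A5 AND A2 AND NOT A1) OR (NOT A3 AND A5 AND NOT A2 AND A1) OR (NOT A3 AND A5 AND A2 AND NOT A1) OR (A3 AND NOT A5 AND NOT A2 AND A1) OR (A3 AND NOT A5 AND A2 AND NOT A1) OR (A3 AND A5 AND NOT A2 AND A1) OR (A3 AND A5 AND A2 AND NOT A1)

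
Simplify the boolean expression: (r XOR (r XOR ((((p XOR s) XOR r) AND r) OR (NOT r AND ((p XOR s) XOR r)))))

By XOR self-cancellation ((E XOR v) XOR v = E) then distribution ((E AND v) OR (E AND NOT v) = E):
= ((p XOR s) XOR r)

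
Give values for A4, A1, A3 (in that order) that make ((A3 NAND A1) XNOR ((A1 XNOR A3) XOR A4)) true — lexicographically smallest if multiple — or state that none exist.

A4=0, A1=0, A3=0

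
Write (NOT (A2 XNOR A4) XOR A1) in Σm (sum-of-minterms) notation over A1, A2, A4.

Σm(1, 2, 4, 7) = (NOT A1 AND NOT A2 AND A4) OR (NOT A1 AND A2 AND NOT A4) OR (A1 AND NOT A2 AND NOT A4) OR (A1 AND A2 AND A4)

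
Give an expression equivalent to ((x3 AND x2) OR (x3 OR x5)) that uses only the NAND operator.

((((x3 NAND x2) NAND (x3 NAND x2)) NAND ((x3 NAND x2) NAND (x3 NAND x2))) NAND (((x3 NAND x3) NAND (x5 NAND x5)) NAND ((x3 NAND x3) NAND (x5 NAND x5))))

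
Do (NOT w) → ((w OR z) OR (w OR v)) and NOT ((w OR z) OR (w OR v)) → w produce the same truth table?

Yes, Contrapositive is always equivalent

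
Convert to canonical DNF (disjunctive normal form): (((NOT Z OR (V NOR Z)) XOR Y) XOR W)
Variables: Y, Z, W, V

(NOT Y AND NOT Z AND NOT W AND NOT V) OR (NOT Y AND NOT Z AND NOT W AND V) OR (NOT Y AND Z AND W AND NOT V) OR (NOT Y AND Z AND W AND V) OR (Y AND NOT Z AND W AND NOT V) OR (Y AND NOT Z AND W AND V) OR (Y AND Z AND NOT W AND NOT V) OR (Y AND Z AND NOT W AND V)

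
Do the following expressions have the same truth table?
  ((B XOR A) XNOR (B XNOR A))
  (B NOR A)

No. Counterexample: with A=0, B=0, Expression 1 = 0 but Expression 2 = 1.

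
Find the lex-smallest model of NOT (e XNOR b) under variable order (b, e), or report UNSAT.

b=0, e=1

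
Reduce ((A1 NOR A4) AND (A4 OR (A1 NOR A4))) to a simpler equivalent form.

By absorption (E AND (E OR v) = E):
= (A1 NOR A4)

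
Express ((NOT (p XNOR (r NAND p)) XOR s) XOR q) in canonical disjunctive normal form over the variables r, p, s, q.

(NOT r AND NOT p AND NOT s AND NOT q) OR (NOT r AND NOT p AND s AND q) OR (NOT r AND p AND NOT s AND q) OR (NOT r AND p AND s AND NOT q) OR (r AND NOT p AND NOT s AND NOT q) OR (r AND NOT p AND s AND q) OR (r AND p AND NOT s AND NOT q) OR (r AND p AND s AND q)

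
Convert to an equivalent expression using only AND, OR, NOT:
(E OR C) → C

NOT (E OR C) OR C
(Implication elimination: A → B = NOT A OR B)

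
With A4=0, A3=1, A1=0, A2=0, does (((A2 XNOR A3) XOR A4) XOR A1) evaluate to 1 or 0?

Substituting: (((0 XNOR 1) XOR 0) XOR 0)
= 0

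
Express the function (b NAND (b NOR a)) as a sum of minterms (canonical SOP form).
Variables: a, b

Σm(0, 1, 2, 3) = (NOT a AND NOT b) OR (NOT a AND b) OR (a AND NOT b) OR (a AND b)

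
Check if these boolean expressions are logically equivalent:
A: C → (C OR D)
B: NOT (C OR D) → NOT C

Yes, Contrapositive is always equivalent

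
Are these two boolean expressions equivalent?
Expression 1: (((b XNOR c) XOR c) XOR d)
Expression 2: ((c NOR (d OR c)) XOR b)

No. Counterexample: with d=0, b=0, c=1, Expression 1 = 1 but Expression 2 = 0.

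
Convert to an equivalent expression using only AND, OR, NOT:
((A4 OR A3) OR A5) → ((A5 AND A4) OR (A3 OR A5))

NOT ((A4 OR A3) OR A5) OR ((A5 AND A4) OR (A3 OR A5))
(Implication elimination: A → B = NOT A OR B)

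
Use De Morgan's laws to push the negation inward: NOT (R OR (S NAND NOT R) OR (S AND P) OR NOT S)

NOT R AND NOT (S NAND NOT R) AND NOT (S AND P) AND S
De Morgan's: NOT(OR of terms) = AND of negations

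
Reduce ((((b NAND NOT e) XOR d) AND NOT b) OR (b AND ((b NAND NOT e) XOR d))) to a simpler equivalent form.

By distribution ((E AND v) OR (E AND NOT v) = E):
= ((b NAND NOT e) XOR d)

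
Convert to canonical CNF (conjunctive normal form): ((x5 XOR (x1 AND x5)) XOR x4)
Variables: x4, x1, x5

(x4 OR x1 OR x5) AND (x4 OR NOT x1 OR x5) AND (x4 OR NOT x1 OR NOT x5) AND (NOT x4 OR x1 OR NOT x5)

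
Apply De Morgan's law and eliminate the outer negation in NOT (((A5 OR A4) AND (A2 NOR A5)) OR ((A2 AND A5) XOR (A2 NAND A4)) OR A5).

NOT ((A5 OR A4) AND (A2 NOR A5)) AND NOT ((A2 AND A5) XOR (A2 NAND A4)) AND NOT A5
De Morgan's: NOT(OR of terms) = AND of negations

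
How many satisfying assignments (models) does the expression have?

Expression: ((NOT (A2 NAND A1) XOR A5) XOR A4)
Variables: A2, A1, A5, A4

Satisfying assignments: (0,0,0,1), (0,0,1,0), (0,1,0,1), (0,1,1,0), (1,0,0,1), (1,0,1,0), (1,1,0,0), (1,1,1,1)
Count: 8 out of 16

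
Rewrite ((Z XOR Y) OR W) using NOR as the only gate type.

((((((Z NOR Y) NOR (Z NOR Y)) NOR ((Z NOR Y) NOR (Z NOR Y))) NOR ((((Z NOR Z) NOR (Y NOR Y)) NOR ((Z NOR Z) NOR (Y NOR Y))) NOR (((Z NOR Z) NOR (Y NOR Y)) NOR ((Z NOR Z) NOR (Y NOR Y))))) NOR W) NOR (((((Z NOR Y) NOR (Z NOR Y)) NOR ((Z NOR Y) NOR (Z NOR Y))) NOR ((((Z NOR Z) NOR (Y NOR Y)) NOR ((Z NOR Z) NOR (Y NOR Y))) NOR (((Z NOR Z) NOR (Y NOR Y)) NOR ((Z NOR Z) NOR (Y NOR Y))))) NOR W))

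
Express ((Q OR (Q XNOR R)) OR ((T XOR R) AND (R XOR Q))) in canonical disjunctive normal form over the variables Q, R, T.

(NOT Q AND NOT R AND NOT T) OR (NOT Q AND NOT R AND T) OR (NOT Q AND R AND NOT T) OR (Q AND NOT R AND NOT T) OR (Q AND NOT R AND T) OR (Q AND R AND NOT T) OR (Q AND R AND T)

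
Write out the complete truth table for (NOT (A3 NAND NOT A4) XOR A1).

A1 | A3 | A4 | Output
---------------------
0 | 0 | 0 | 0
0 | 0 | 1 | 0
0 | 1 | 0 | 1
0 | 1 | 1 | 0
1 | 0 | 0 | 1
1 | 0 | 1 | 1
1 | 1 | 0 | 0
1 | 1 | 1 | 1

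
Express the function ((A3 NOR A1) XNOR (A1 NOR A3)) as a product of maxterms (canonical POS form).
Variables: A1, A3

ΠM() = TRUE (no maxterms)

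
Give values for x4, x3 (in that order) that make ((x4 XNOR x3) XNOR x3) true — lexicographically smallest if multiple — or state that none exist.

x4=1, x3=0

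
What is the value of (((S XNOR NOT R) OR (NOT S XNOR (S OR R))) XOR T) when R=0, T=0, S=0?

Substituting: (((0 XNOR NOT 0) OR (NOT 0 XNOR (0 OR 0))) XOR 0)
= 0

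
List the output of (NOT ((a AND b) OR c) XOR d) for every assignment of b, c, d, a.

b | c | d | a | Output
----------------------
0 | 0 | 0 | 0 | 1
0 | 0 | 0 | 1 | 1
0 | 0 | 1 | 0 | 0
0 | 0 | 1 | 1 | 0
0 | 1 | 0 | 0 | 0
0 | 1 | 0 | 1 | 0
0 | 1 | 1 | 0 | 1
0 | 1 | 1 | 1 | 1
1 | 0 | 0 | 0 | 1
1 | 0 | 0 | 1 | 0
1 | 0 | 1 | 0 | 0
1 | 0 | 1 | 1 | 1
1 | 1 | 0 | 0 | 0
1 | 1 | 0 | 1 | 0
1 | 1 | 1 | 0 | 1
1 | 1 | 1 | 1 | 1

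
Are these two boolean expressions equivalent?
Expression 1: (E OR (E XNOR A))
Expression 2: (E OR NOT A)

Yes, they are equivalent — the two output columns agree on all 4 assignments:
E | A | Expression 1 | Expression 2
-----------------------------------
0 | 0 | 1 | 1
0 | 1 | 0 | 0
1 | 0 | 1 | 1
1 | 1 | 1 | 1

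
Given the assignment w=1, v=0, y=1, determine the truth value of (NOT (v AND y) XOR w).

Substituting: (NOT (0 AND 1) XOR 1)
= 0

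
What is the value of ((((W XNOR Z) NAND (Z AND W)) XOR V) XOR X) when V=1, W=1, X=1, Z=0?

Substituting: ((((1 XNOR 0) NAND (0 AND 1)) XOR 1) XOR 1)
= 1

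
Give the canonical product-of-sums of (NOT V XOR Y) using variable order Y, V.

ΠM(1, 2) = (Y OR NOT V) AND (NOT Y OR V)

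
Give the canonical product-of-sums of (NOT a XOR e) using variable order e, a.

ΠM(1, 2) = (e OR NOT a) AND (NOT e OR a)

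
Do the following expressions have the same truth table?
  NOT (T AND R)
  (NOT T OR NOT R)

Yes, they are equivalent — the two output columns agree on all 4 assignments:
T | R | Expression 1 | Expression 2
-----------------------------------
0 | 0 | 1 | 1
0 | 1 | 1 | 1
1 | 0 | 1 | 1
1 | 1 | 0 | 0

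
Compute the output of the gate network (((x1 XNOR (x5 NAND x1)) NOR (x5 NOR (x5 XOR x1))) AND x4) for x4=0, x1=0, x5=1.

Substituting: (((0 XNOR (1 NAND 0)) NOR (1 NOR (1 XOR 0))) AND 0)
= 0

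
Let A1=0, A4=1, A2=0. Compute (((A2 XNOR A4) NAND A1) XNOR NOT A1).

Substituting: (((0 XNOR 1) NAND 0) XNOR NOT 0)
= 1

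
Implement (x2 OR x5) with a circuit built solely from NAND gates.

((x2 NAND x2) NAND (x5 NAND x5))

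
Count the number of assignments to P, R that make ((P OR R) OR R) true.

Satisfying assignments: (0,1), (1,0), (1,1)
Count: 3 out of 4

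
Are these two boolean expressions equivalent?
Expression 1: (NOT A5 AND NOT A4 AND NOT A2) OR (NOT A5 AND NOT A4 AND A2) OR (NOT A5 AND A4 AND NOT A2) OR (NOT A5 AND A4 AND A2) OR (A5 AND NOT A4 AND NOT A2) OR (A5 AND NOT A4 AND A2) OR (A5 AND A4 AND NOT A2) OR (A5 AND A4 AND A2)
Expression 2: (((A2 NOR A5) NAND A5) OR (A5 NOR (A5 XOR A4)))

Yes, they are equivalent — the two output columns agree on all 8 assignments:
A5 | A4 | A2 | Expression 1 | Expression 2
------------------------------------------
0 | 0 | 0 | 1 | 1
0 | 0 | 1 | 1 | 1
0 | 1 | 0 | 1 | 1
0 | 1 | 1 | 1 | 1
1 | 0 | 0 | 1 | 1
1 | 0 | 1 | 1 | 1
1 | 1 | 0 | 1 | 1
1 | 1 | 1 | 1 | 1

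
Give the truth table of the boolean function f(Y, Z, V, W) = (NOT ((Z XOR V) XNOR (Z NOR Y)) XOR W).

Y | Z | V | W | Output
----------------------
0 | 0 | 0 | 0 | 1
0 | 0 | 0 | 1 | 0
0 | 0 | 1 | 0 | 0
0 | 0 | 1 | 1 | 1
0 | 1 | 0 | 0 | 1
0 | 1 | 0 | 1 | 0
0 | 1 | 1 | 0 | 0
0 | 1 | 1 | 1 | 1
1 | 0 | 0 | 0 | 0
1 | 0 | 0 | 1 | 1
1 | 0 | 1 | 0 | 1
1 | 0 | 1 | 1 | 0
1 | 1 | 0 | 0 | 1
1 | 1 | 0 | 1 | 0
1 | 1 | 1 | 0 | 0
1 | 1 | 1 | 1 | 1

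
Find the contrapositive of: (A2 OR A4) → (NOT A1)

Contrapositive: A1 → NOT (A2 OR A4)
Note: A statement and its contrapositive are logically equivalent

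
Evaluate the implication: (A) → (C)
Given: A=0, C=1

Antecedent (A) = 0; consequent (C) = 1.
0 → 1 = 1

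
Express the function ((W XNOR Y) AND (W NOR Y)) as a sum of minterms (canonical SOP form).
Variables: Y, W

Σm(0) = (NOT Y AND NOT W)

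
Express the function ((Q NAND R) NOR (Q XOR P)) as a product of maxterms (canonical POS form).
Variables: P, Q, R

ΠM(0, 1, 2, 3, 4, 5, 6) = (P OR Q OR R) AND (P OR Q OR NOT R) AND (P OR NOT Q OR R) AND (P OR NOT Q OR NOT R) AND (NOT P OR Q OR R) AND (NOT P OR Q OR NOT R) AND (NOT P OR NOT Q OR R)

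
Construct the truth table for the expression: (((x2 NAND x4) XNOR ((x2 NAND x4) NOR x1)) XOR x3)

x2 | x1 | x3 | x4 | Output
--------------------------
0 | 0 | 0 | 0 | 0
0 | 0 | 0 | 1 | 0
0 | 0 | 1 | 0 | 1
0 | 0 | 1 | 1 | 1
0 | 1 | 0 | 0 | 0
0 | 1 | 0 | 1 | 0
0 | 1 | 1 | 0 | 1
0 | 1 | 1 | 1 | 1
1 | 0 | 0 | 0 | 0
1 | 0 | 0 | 1 | 0
1 | 0 | 1 | 0 | 1
1 | 0 | 1 | 1 | 1
1 | 1 | 0 | 0 | 0
1 | 1 | 0 | 1 | 1
1 | 1 | 1 | 0 | 1
1 | 1 | 1 | 1 | 0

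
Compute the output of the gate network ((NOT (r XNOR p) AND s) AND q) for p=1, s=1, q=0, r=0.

Substituting: ((NOT (0 XNOR 1) AND 1) AND 0)
= 0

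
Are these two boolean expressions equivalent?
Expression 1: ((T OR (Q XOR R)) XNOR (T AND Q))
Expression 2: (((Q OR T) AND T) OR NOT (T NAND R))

No. Counterexample: with R=0, Q=0, T=0, Expression 1 = 1 but Expression 2 = 0.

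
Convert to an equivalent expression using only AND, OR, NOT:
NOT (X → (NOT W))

X AND W
(Negated implication: NOT(A → B) = A AND NOT B)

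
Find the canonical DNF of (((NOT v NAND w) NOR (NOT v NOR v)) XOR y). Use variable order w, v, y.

(NOT w AND NOT v AND y) OR (NOT w AND v AND y) OR (w AND NOT v AND NOT y) OR (w AND v AND y)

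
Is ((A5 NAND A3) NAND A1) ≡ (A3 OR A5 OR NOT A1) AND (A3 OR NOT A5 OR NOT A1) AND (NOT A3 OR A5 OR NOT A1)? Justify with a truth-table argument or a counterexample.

Yes, they are equivalent — the two output columns agree on all 8 assignments:
A3 | A5 | A1 | Expression 1 | Expression 2
------------------------------------------
0 | 0 | 0 | 1 | 1
0 | 0 | 1 | 0 | 0
0 | 1 | 0 | 1 | 1
0 | 1 | 1 | 0 | 0
1 | 0 | 0 | 1 | 1
1 | 0 | 1 | 0 | 0
1 | 1 | 0 | 1 | 1
1 | 1 | 1 | 1 | 1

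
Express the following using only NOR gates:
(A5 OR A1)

((A5 NOR A1) NOR (A5 NOR A1))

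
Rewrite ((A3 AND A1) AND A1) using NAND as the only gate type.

((((A3 NAND A1) NAND (A3 NAND A1)) NAND A1) NAND (((A3 NAND A1) NAND (A3 NAND A1)) NAND A1))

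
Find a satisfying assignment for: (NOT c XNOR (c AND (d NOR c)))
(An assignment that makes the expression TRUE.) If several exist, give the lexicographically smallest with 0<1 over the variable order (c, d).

c=1, d=0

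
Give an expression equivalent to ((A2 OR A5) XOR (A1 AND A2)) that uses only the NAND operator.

((((A2 NAND A2) NAND (A5 NAND A5)) NAND (((A2 NAND A2) NAND (A5 NAND A5)) NAND ((A1 NAND A2) NAND (A1 NAND A2)))) NAND (((A1 NAND A2) NAND (A1 NAND A2)) NAND (((A2 NAND A2) NAND (A5 NAND A5)) NAND ((A1 NAND A2) NAND (A1 NAND A2)))))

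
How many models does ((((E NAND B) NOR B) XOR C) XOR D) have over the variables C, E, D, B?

Satisfying assignments: (0,0,1,0), (0,0,1,1), (0,1,1,0), (0,1,1,1), (1,0,0,0), (1,0,0,1), (1,1,0,0), (1,1,0,1)
Count: 8 out of 16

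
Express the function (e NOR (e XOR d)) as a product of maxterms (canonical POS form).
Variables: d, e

ΠM(1, 2, 3) = (d OR NOT e) AND (NOT d OR e) AND (NOT d OR NOT e)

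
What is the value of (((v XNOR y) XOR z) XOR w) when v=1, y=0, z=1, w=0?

Substituting: (((1 XNOR 0) XOR 1) XOR 0)
= 1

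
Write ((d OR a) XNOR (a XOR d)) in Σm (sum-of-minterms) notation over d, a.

Σm(0, 1, 2) = (NOT d AND NOT a) OR (NOT d AND a) OR (d AND NOT a)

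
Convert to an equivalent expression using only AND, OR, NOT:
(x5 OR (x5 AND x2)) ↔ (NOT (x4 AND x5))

((x5 OR (x5 AND x2)) AND (NOT (x4 AND x5))) OR (NOT (x5 OR (x5 AND x2)) AND (x4 AND x5))
(Biconditional = both true or both false)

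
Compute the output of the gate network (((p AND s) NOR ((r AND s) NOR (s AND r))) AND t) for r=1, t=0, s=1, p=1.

Substituting: (((1 AND 1) NOR ((1 AND 1) NOR (1 AND 1))) AND 0)
= 0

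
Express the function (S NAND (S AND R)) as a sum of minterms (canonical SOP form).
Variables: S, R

Σm(0, 1, 2) = (NOT S AND NOT R) OR (NOT S AND R) OR (S AND NOT R)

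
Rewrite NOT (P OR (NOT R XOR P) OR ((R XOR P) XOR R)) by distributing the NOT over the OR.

NOT P AND NOT (NOT R XOR P) AND NOT ((R XOR P) XOR R)
De Morgan's: NOT(OR of terms) = AND of negations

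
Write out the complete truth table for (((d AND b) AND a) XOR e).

d | a | e | b | Output
----------------------
0 | 0 | 0 | 0 | 0
0 | 0 | 0 | 1 | 0
0 | 0 | 1 | 0 | 1
0 | 0 | 1 | 1 | 1
0 | 1 | 0 | 0 | 0
0 | 1 | 0 | 1 | 0
0 | 1 | 1 | 0 | 1
0 | 1 | 1 | 1 | 1
1 | 0 | 0 | 0 | 0
1 | 0 | 0 | 1 | 0
1 | 0 | 1 | 0 | 1
1 | 0 | 1 | 1 | 1
1 | 1 | 0 | 0 | 0
1 | 1 | 0 | 1 | 1
1 | 1 | 1 | 0 | 1
1 | 1 | 1 | 1 | 0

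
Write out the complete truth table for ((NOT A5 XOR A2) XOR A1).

A2 | A5 | A1 | Output
---------------------
0 | 0 | 0 | 1
0 | 0 | 1 | 0
0 | 1 | 0 | 0
0 | 1 | 1 | 1
1 | 0 | 0 | 0
1 | 0 | 1 | 1
1 | 1 | 0 | 1
1 | 1 | 1 | 0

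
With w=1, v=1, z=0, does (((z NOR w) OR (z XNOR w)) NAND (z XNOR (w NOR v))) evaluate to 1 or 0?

Substituting: (((0 NOR 1) OR (0 XNOR 1)) NAND (0 XNOR (1 NOR 1)))
= 1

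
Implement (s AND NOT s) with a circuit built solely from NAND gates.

((s NAND (s NAND s)) NAND (s NAND (s NAND s)))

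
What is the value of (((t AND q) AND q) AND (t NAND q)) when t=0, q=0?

Substituting: (((0 AND 0) AND 0) AND (0 NAND 0))
= 0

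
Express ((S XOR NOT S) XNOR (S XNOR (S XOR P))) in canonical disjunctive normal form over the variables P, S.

(NOT P AND NOT S) OR (NOT P AND S)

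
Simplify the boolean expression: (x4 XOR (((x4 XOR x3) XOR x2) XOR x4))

By XOR self-cancellation ((E XOR v) XOR v = E):
= ((x4 XOR x3) XOR x2)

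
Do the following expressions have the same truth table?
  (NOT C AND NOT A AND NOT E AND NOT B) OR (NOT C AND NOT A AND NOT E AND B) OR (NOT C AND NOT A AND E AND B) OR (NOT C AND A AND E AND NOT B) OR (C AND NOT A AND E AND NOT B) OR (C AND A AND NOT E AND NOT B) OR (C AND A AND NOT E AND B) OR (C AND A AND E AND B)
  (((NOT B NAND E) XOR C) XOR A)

Yes, they are equivalent — the two output columns agree on all 16 assignments:
C | A | E | B | Expression 1 | Expression 2
-------------------------------------------
0 | 0 | 0 | 0 | 1 | 1
0 | 0 | 0 | 1 | 1 | 1
0 | 0 | 1 | 0 | 0 | 0
0 | 0 | 1 | 1 | 1 | 1
0 | 1 | 0 | 0 | 0 | 0
0 | 1 | 0 | 1 | 0 | 0
0 | 1 | 1 | 0 | 1 | 1
0 | 1 | 1 | 1 | 0 | 0
1 | 0 | 0 | 0 | 0 | 0
1 | 0 | 0 | 1 | 0 | 0
1 | 0 | 1 | 0 | 1 | 1
1 | 0 | 1 | 1 | 0 | 0
1 | 1 | 0 | 0 | 1 | 1
1 | 1 | 0 | 1 | 1 | 1
1 | 1 | 1 | 0 | 0 | 0
1 | 1 | 1 | 1 | 1 | 1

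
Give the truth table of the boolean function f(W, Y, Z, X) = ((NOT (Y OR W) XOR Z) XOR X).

W | Y | Z | X | Output
----------------------
0 | 0 | 0 | 0 | 1
0 | 0 | 0 | 1 | 0
0 | 0 | 1 | 0 | 0
0 | 0 | 1 | 1 | 1
0 | 1 | 0 | 0 | 0
0 | 1 | 0 | 1 | 1
0 | 1 | 1 | 0 | 1
0 | 1 | 1 | 1 | 0
1 | 0 | 0 | 0 | 0
1 | 0 | 0 | 1 | 1
1 | 0 | 1 | 0 | 1
1 | 0 | 1 | 1 | 0
1 | 1 | 0 | 0 | 0
1 | 1 | 0 | 1 | 1
1 | 1 | 1 | 0 | 1
1 | 1 | 1 | 1 | 0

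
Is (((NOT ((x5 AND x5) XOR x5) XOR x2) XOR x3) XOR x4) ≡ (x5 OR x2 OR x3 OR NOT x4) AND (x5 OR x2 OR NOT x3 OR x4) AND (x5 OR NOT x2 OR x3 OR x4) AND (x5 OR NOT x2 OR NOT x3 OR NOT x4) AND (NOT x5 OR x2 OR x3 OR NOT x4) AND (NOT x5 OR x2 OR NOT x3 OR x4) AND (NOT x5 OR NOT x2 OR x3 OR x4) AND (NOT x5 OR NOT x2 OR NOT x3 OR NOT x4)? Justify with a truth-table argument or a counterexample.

Yes, they are equivalent — the two output columns agree on all 16 assignments:
x5 | x2 | x3 | x4 | Expression 1 | Expression 2
-----------------------------------------------
0 | 0 | 0 | 0 | 1 | 1
0 | 0 | 0 | 1 | 0 | 0
0 | 0 | 1 | 0 | 0 | 0
0 | 0 | 1 | 1 | 1 | 1
0 | 1 | 0 | 0 | 0 | 0
0 | 1 | 0 | 1 | 1 | 1
0 | 1 | 1 | 0 | 1 | 1
0 | 1 | 1 | 1 | 0 | 0
1 | 0 | 0 | 0 | 1 | 1
1 | 0 | 0 | 1 | 0 | 0
1 | 0 | 1 | 0 | 0 | 0
1 | 0 | 1 | 1 | 1 | 1
1 | 1 | 0 | 0 | 0 | 0
1 | 1 | 0 | 1 | 1 | 1
1 | 1 | 1 | 0 | 1 | 1
1 | 1 | 1 | 1 | 0 | 0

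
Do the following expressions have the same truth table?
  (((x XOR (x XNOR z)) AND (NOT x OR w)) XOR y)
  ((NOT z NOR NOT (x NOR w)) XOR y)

No. Counterexample: with z=0, y=0, x=0, w=0, Expression 1 = 1 but Expression 2 = 0.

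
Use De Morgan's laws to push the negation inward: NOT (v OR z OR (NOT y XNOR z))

NOT v AND NOT z AND NOT (NOT y XNOR z)
De Morgan's: NOT(OR of terms) = AND of negations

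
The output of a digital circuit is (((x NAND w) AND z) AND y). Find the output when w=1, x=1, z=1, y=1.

Substituting: (((1 NAND 1) AND 1) AND 1)
= 0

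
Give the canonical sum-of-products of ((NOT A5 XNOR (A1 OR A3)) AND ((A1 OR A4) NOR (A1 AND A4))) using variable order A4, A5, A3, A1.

Σm(2, 4) = (NOT A4 AND NOT A5 AND A3 AND NOT A1) OR (NOT A4 AND A5 AND NOT A3 AND NOT A1)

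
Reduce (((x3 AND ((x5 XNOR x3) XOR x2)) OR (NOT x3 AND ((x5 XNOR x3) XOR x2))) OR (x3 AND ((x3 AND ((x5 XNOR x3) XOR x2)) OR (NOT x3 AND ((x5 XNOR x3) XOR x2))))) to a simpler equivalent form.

By absorption (E OR (E AND v) = E) then distribution ((E AND v) OR (E AND NOT v) = E):
= ((x5 XNOR x3) XOR x2)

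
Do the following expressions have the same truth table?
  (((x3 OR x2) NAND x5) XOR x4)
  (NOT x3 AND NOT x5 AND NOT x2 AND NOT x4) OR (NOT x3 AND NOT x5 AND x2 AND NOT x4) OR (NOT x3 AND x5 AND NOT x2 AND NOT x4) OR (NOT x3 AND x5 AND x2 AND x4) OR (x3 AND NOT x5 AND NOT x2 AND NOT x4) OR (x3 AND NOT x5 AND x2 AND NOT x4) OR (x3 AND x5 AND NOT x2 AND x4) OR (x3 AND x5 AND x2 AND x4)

Yes, they are equivalent — the two output columns agree on all 16 assignments:
x3 | x5 | x2 | x4 | Expression 1 | Expression 2
-----------------------------------------------
0 | 0 | 0 | 0 | 1 | 1
0 | 0 | 0 | 1 | 0 | 0
0 | 0 | 1 | 0 | 1 | 1
0 | 0 | 1 | 1 | 0 | 0
0 | 1 | 0 | 0 | 1 | 1
0 | 1 | 0 | 1 | 0 | 0
0 | 1 | 1 | 0 | 0 | 0
0 | 1 | 1 | 1 | 1 | 1
1 | 0 | 0 | 0 | 1 | 1
1 | 0 | 0 | 1 | 0 | 0
1 | 0 | 1 | 0 | 1 | 1
1 | 0 | 1 | 1 | 0 | 0
1 | 1 | 0 | 0 | 0 | 0
1 | 1 | 0 | 1 | 1 | 1
1 | 1 | 1 | 0 | 0 | 0
1 | 1 | 1 | 1 | 1 | 1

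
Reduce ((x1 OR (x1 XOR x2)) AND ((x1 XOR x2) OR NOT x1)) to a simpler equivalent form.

By distribution ((E OR v) AND (E OR NOT v) = E):
= (x1 XOR x2)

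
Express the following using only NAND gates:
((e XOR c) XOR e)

((((e NAND (e NAND c)) NAND (c NAND (e NAND c))) NAND (((e NAND (e NAND c)) NAND (c NAND (e NAND c))) NAND e)) NAND (e NAND (((e NAND (e NAND c)) NAND (c NAND (e NAND c))) NAND e)))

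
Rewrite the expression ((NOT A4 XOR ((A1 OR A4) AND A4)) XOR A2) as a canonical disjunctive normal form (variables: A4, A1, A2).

(NOT A4 AND NOT A1 AND NOT A2) OR (NOT A4 AND A1 AND NOT A2) OR (A4 AND NOT A1 AND NOT A2) OR (A4 AND A1 AND NOT A2)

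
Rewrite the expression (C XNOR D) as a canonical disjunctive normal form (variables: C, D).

(NOT C AND NOT D) OR (C AND D)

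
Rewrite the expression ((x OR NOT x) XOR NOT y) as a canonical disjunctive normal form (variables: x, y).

(NOT x AND y) OR (x AND y)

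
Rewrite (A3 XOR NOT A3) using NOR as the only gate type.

((((A3 NOR (A3 NOR A3)) NOR (A3 NOR (A3 NOR A3))) NOR ((A3 NOR (A3 NOR A3)) NOR (A3 NOR (A3 NOR A3)))) NOR ((((A3 NOR A3) NOR ((A3 NOR A3) NOR (A3 NOR A3))) NOR ((A3 NOR A3) NOR ((A3 NOR A3) NOR (A3 NOR A3)))) NOR (((A3 NOR A3) NOR ((A3 NOR A3) NOR (A3 NOR A3))) NOR ((A3 NOR A3) NOR ((A3 NOR A3) NOR (A3 NOR A3))))))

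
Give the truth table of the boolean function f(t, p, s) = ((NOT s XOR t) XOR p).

t | p | s | Output
------------------
0 | 0 | 0 | 1
0 | 0 | 1 | 0
0 | 1 | 0 | 0
0 | 1 | 1 | 1
1 | 0 | 0 | 0
1 | 0 | 1 | 1
1 | 1 | 0 | 1
1 | 1 | 1 | 0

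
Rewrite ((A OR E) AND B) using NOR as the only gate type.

((((A NOR E) NOR (A NOR E)) NOR ((A NOR E) NOR (A NOR E))) NOR (B NOR B))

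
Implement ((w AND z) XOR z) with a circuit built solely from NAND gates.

((((w NAND z) NAND (w NAND z)) NAND (((w NAND z) NAND (w NAND z)) NAND z)) NAND (z NAND (((w NAND z) NAND (w NAND z)) NAND z)))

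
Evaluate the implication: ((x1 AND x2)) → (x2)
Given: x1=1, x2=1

Antecedent ((x1 AND x2)) = 1; consequent (x2) = 1.
1 → 1 = 1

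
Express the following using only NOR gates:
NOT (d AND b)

(((d NOR d) NOR (b NOR b)) NOR ((d NOR d) NOR (b NOR b)))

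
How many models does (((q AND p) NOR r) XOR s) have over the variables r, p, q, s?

Satisfying assignments: (0,0,0,0), (0,0,1,0), (0,1,0,0), (0,1,1,1), (1,0,0,1), (1,0,1,1), (1,1,0,1), (1,1,1,1)
Count: 8 out of 16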